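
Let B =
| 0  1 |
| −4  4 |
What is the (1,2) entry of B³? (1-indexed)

B² = [[−4, 4], [−16, 12]]
B³ = [[−16, 12], [−48, 32]]

12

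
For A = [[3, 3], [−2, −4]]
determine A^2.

[[3, −3], [2, 10]]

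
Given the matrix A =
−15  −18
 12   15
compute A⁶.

tr A = 0 and det A = −9, so the characteristic polynomial is λ² − (0)λ + (−9) with roots −3 and 3.
Eigenvectors give P = [[−3, 1], [2, −1]] with P⁻¹ = [[−1, −1], [−2, −3]], and A = P·diag(−3, 3)·P⁻¹.
Then A⁶ = P·diag(729, 729)·P⁻¹ = [[−2187, 729], [1458, −729]] · [[−1, −1], [−2, −3]] = [[729, 0], [0, 729]].

[[729, 0], [0, 729]]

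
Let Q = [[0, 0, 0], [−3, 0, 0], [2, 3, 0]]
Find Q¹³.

Q is strictly triangular, hence nilpotent: Q³ = 0, so Q¹³ = 0.

[[0, 0, 0], [0, 0, 0], [0, 0, 0]]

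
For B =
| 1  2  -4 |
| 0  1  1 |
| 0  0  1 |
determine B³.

[[1, 6, -6], [0, 1, 3], [0, 0, 1]]

B = I + N where N = [[0, 2, -4], [0, 0, 1], [0, 0, 0]] is strictly upper-triangular, so N³ = 0.
(I + N)³ = I + 3·N + 3·N² = [[1, 6, -6], [0, 1, 3], [0, 0, 1]].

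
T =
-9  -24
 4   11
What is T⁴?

tr T = 2 and det T = -3, so the characteristic polynomial is λ² − (2)λ + (-3) with roots 3 and -1.
Eigenvectors give P = [[-2, 3], [1, -1]] with P⁻¹ = [[1, 3], [1, 2]], and T = P·diag(3, -1)·P⁻¹.
Then T⁴ = P·diag(81, 1)·P⁻¹ = [[-162, 3], [81, -1]] · [[1, 3], [1, 2]] = [[-159, -480], [80, 241]].

[[-159, -480], [80, 241]]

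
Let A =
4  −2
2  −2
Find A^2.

[[12, −4], [4, 0]]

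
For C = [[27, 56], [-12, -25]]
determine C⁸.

[[45921, 91840], [-19680, -39359]]

tr C = 2 and det C = -3, so the characteristic polynomial is λ² − (2)λ + (-3) with roots -1 and 3.
Eigenvectors give P = [[-2, 7], [1, -3]] with P⁻¹ = [[3, 7], [1, 2]], and C = P·diag(-1, 3)·P⁻¹.
Then C⁸ = P·diag(1, 6561)·P⁻¹ = [[-2, 45927], [1, -19683]] · [[3, 7], [1, 2]] = [[45921, 91840], [-19680, -39359]].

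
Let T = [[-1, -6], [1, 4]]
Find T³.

[[-13, -42], [7, 22]]

tr T = 3 and det T = 2, so the characteristic polynomial is λ² − (3)λ + (2) with roots 1 and 2.
Eigenvectors give P = [[3, -2], [-1, 1]] with P⁻¹ = [[1, 2], [1, 3]], and T = P·diag(1, 2)·P⁻¹.
Then T³ = P·diag(1, 8)·P⁻¹ = [[3, -16], [-1, 8]] · [[1, 2], [1, 3]] = [[-13, -42], [7, 22]].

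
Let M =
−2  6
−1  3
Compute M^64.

[[−2, 6], [−1, 3]]

M² = M (a projection; rank 1, trace 1), so M^64 = M.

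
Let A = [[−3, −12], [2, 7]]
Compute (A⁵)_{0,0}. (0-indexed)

tr A = 4 and det A = 3, so the characteristic polynomial is λ² − (4)λ + (3) with roots 1 and 3.
Eigenvectors give P = [[−3, −2], [1, 1]] with P⁻¹ = [[−1, −2], [1, 3]], and A = P·diag(1, 3)·P⁻¹.
Then A⁵ = P·diag(1, 243)·P⁻¹ = [[−3, −486], [1, 243]] · [[−1, −2], [1, 3]] = [[−483, −1452], [242, 727]].

−483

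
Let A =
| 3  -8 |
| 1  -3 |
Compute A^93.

A² = I (check: tr A = 0 and det A = -1), so A^93 = A since 93 is odd.

[[3, -8], [1, -3]]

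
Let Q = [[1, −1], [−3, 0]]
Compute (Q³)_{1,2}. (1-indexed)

Q² = [[4, −1], [−3, 3]]
Q³ = [[7, −4], [−12, 3]]

−4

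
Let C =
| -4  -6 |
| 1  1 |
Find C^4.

tr C = -3 and det C = 2, so the characteristic polynomial is λ² − (-3)λ + (2) with roots -2 and -1.
Eigenvectors give P = [[3, -2], [-1, 1]] with P⁻¹ = [[1, 2], [1, 3]], and C = P·diag(-2, -1)·P⁻¹.
Then C^4 = P·diag(16, 1)·P⁻¹ = [[48, -2], [-16, 1]] · [[1, 2], [1, 3]] = [[46, 90], [-15, -29]].

[[46, 90], [-15, -29]]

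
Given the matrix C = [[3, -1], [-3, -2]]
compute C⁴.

[[147, -19], [-57, 52]]

C² = [[12, -1], [-3, 7]]
C³ = [[39, -10], [-30, -11]]
C⁴ = [[147, -19], [-57, 52]]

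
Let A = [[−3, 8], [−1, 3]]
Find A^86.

[[1, 0], [0, 1]]

A² = I (check: tr A = 0 and det A = −1), so A^86 = I since 86 is even.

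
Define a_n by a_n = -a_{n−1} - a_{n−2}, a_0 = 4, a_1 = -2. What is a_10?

-2

With companion matrix C = [[-1, -1], [1, 0]], [a_n, a_{n−1}]ᵀ = C·[a_{n−1}, a_{n−2}]ᵀ, so [a_10, a_9]ᵀ = C^9·[a_1, a_0]ᵀ.
C^9 = [[1, 0], [0, 1]], giving [a_10, a_9]ᵀ = [[-2], [4]].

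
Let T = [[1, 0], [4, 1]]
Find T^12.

[[1, 0], [48, 1]]

T = I + N where N = [[0, 0], [4, 0]] is strictly lower-triangular, so N^2 = 0.
(I + N)^12 = I + 12·N = [[1, 0], [48, 1]].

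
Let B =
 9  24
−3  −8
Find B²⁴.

[[9, 24], [−3, −8]]

B² = B (a projection; rank 1, trace 1), so B²⁴ = B.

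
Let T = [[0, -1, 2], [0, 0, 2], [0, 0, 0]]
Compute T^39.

T is strictly triangular, hence nilpotent: T^3 = 0, so T^39 = 0.

[[0, 0, 0], [0, 0, 0], [0, 0, 0]]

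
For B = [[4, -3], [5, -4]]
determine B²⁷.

[[4, -3], [5, -4]]

B² = I (check: tr B = 0 and det B = -1), so B²⁷ = B since 27 is odd.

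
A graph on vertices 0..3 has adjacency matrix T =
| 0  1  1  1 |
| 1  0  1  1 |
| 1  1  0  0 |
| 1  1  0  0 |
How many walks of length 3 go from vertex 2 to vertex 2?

2

The number of length-3 walks from vertex 2 to vertex 2 is entry (2,2) of T^3, where T is the adjacency matrix.
T^2 = [[3, 2, 1, 1], [2, 3, 1, 1], [1, 1, 2, 2], [1, 1, 2, 2]]
T^3 = [[4, 5, 5, 5], [5, 4, 5, 5], [5, 5, 2, 2], [5, 5, 2, 2]]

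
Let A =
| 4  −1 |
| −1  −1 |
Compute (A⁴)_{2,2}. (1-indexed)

13

A² = [[17, −3], [−3, 2]]
A³ = [[71, −14], [−14, 1]]
A⁴ = [[298, −57], [−57, 13]]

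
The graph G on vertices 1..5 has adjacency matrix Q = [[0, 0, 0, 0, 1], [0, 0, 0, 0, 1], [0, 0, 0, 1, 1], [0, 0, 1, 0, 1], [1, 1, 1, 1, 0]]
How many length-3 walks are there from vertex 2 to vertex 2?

The number of length-3 walks from vertex 2 to vertex 2 is entry (2,2) of Q³, where Q is the adjacency matrix.
Q² = [[1, 1, 1, 1, 0], [1, 1, 1, 1, 0], [1, 1, 2, 1, 1], [1, 1, 1, 2, 1], [0, 0, 1, 1, 4]]
Q³ = [[0, 0, 1, 1, 4], [0, 0, 1, 1, 4], [1, 1, 2, 3, 5], [1, 1, 3, 2, 5], [4, 4, 5, 5, 2]]

0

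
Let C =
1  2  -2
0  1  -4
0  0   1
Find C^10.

C = I + N where N = [[0, 2, -2], [0, 0, -4], [0, 0, 0]] is strictly upper-triangular, so N^3 = 0.
(I + N)^10 = I + 10·N + 45·N^2 = [[1, 20, -380], [0, 1, -40], [0, 0, 1]].

[[1, 20, -380], [0, 1, -40], [0, 0, 1]]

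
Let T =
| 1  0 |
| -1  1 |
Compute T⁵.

[[1, 0], [-5, 1]]

T = I + N where N = [[0, 0], [-1, 0]] is strictly lower-triangular, so N² = 0.
(I + N)⁵ = I + 5·N = [[1, 0], [-5, 1]].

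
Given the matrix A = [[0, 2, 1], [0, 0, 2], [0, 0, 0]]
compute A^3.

A is strictly triangular, hence nilpotent: A^3 = 0, so A^3 = 0.

[[0, 0, 0], [0, 0, 0], [0, 0, 0]]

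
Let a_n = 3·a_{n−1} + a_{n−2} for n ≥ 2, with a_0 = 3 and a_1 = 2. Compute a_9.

With companion matrix T = [[3, 1], [1, 0]], [a_n, a_{n−1}]ᵀ = T·[a_{n−1}, a_{n−2}]ᵀ, so [a_9, a_8]ᵀ = T⁸·[a_1, a_0]ᵀ.
T⁸ = [[12970, 3927], [3927, 1189]], giving [a_9, a_8]ᵀ = [[37721], [11421]].

37721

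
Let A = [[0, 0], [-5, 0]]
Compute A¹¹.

A is strictly triangular, hence nilpotent: A² = 0, so A¹¹ = 0.

[[0, 0], [0, 0]]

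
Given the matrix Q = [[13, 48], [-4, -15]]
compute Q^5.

[[733, 2928], [-244, -975]]

tr Q = -2 and det Q = -3, so the characteristic polynomial is λ² − (-2)λ + (-3) with roots 1 and -3.
Eigenvectors give P = [[4, -3], [-1, 1]] with P⁻¹ = [[1, 3], [1, 4]], and Q = P·diag(1, -3)·P⁻¹.
Then Q^5 = P·diag(1, -243)·P⁻¹ = [[4, 729], [-1, -243]] · [[1, 3], [1, 4]] = [[733, 2928], [-244, -975]].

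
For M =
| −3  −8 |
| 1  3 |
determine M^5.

M² = I (check: tr M = 0 and det M = −1), so M^5 = M since 5 is odd.

[[−3, −8], [1, 3]]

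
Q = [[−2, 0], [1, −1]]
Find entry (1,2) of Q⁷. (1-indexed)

0

tr Q = −3 and det Q = 2, so the characteristic polynomial is λ² − (−3)λ + (2) with roots −2 and −1.
Eigenvectors give P = [[−1, 0], [1, 1]] with P⁻¹ = [[−1, 0], [1, 1]], and Q = P·diag(−2, −1)·P⁻¹.
Then Q⁷ = P·diag(−128, −1)·P⁻¹ = [[128, 0], [−128, −1]] · [[−1, 0], [1, 1]] = [[−128, 0], [127, −1]].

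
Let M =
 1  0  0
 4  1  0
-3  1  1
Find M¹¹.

M = I + N where N = [[0, 0, 0], [4, 0, 0], [-3, 1, 0]] is strictly lower-triangular, so N³ = 0.
(I + N)¹¹ = I + 11·N + 55·N² = [[1, 0, 0], [44, 1, 0], [187, 11, 1]].

[[1, 0, 0], [44, 1, 0], [187, 11, 1]]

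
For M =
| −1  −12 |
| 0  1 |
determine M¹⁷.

[[−1, −12], [0, 1]]

M² = I (check: tr M = 0 and det M = −1), so M¹⁷ = M since 17 is odd.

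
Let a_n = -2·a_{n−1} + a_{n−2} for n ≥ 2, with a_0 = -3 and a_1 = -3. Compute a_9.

With companion matrix M = [[-2, 1], [1, 0]], [a_n, a_{n−1}]ᵀ = M·[a_{n−1}, a_{n−2}]ᵀ, so [a_9, a_8]ᵀ = M⁸·[a_1, a_0]ᵀ.
M⁸ = [[985, -408], [-408, 169]], giving [a_9, a_8]ᵀ = [[-1731], [717]].

-1731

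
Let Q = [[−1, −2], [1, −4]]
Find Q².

[[−1, 10], [−5, 14]]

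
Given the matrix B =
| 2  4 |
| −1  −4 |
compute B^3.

[[8, 32], [−8, −40]]

B^2 = [[0, −8], [2, 12]]
B^3 = [[8, 32], [−8, −40]]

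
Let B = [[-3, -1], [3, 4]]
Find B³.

[[-21, -10], [30, 49]]

B² = [[6, -1], [3, 13]]
B³ = [[-21, -10], [30, 49]]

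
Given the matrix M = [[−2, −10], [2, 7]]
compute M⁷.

[[−8108, −20590], [4118, 10423]]

tr M = 5 and det M = 6, so the characteristic polynomial is λ² − (5)λ + (6) with roots 3 and 2.
Eigenvectors give P = [[−2, 5], [1, −2]] with P⁻¹ = [[2, 5], [1, 2]], and M = P·diag(3, 2)·P⁻¹.
Then M⁷ = P·diag(2187, 128)·P⁻¹ = [[−4374, 640], [2187, −256]] · [[2, 5], [1, 2]] = [[−8108, −20590], [4118, 10423]].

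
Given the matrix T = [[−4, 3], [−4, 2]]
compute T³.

[[8, 0], [0, 8]]

T² = [[4, −6], [8, −8]]
T³ = [[8, 0], [0, 8]]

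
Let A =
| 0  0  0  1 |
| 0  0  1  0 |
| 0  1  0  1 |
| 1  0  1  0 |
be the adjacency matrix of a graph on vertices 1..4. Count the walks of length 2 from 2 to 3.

The number of length-2 walks from vertex 2 to vertex 3 is entry (2,3) of A^2, where A is the adjacency matrix.
A^2 = [[1, 0, 1, 0], [0, 1, 0, 1], [1, 0, 2, 0], [0, 1, 0, 2]]

0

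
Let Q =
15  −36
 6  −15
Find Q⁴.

tr Q = 0 and det Q = −9, so the characteristic polynomial is λ² − (0)λ + (−9) with roots 3 and −3.
Eigenvectors give P = [[3, −2], [1, −1]] with P⁻¹ = [[1, −2], [1, −3]], and Q = P·diag(3, −3)·P⁻¹.
Then Q⁴ = P·diag(81, 81)·P⁻¹ = [[243, −162], [81, −81]] · [[1, −2], [1, −3]] = [[81, 0], [0, 81]].

[[81, 0], [0, 81]]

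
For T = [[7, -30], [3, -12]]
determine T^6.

tr T = -5 and det T = 6, so the characteristic polynomial is λ² − (-5)λ + (6) with roots -2 and -3.
Eigenvectors give P = [[10, 3], [3, 1]] with P⁻¹ = [[1, -3], [-3, 10]], and T = P·diag(-2, -3)·P⁻¹.
Then T^6 = P·diag(64, 729)·P⁻¹ = [[640, 2187], [192, 729]] · [[1, -3], [-3, 10]] = [[-5921, 19950], [-1995, 6714]].

[[-5921, 19950], [-1995, 6714]]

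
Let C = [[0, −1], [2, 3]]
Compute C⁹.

tr C = 3 and det C = 2, so the characteristic polynomial is λ² − (3)λ + (2) with roots 2 and 1.
Eigenvectors give P = [[−1, −1], [2, 1]] with P⁻¹ = [[1, 1], [−2, −1]], and C = P·diag(2, 1)·P⁻¹.
Then C⁹ = P·diag(512, 1)·P⁻¹ = [[−512, −1], [1024, 1]] · [[1, 1], [−2, −1]] = [[−510, −511], [1022, 1023]].

[[−510, −511], [1022, 1023]]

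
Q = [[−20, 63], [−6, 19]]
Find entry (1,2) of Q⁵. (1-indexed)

693

tr Q = −1 and det Q = −2, so the characteristic polynomial is λ² − (−1)λ + (−2) with roots −2 and 1.
Eigenvectors give P = [[7, −3], [2, −1]] with P⁻¹ = [[1, −3], [2, −7]], and Q = P·diag(−2, 1)·P⁻¹.
Then Q⁵ = P·diag(−32, 1)·P⁻¹ = [[−224, −3], [−64, −1]] · [[1, −3], [2, −7]] = [[−230, 693], [−66, 199]].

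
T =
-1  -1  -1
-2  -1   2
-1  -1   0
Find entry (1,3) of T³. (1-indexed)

T² = [[4, 3, -1], [2, 1, 0], [3, 2, -1]]
T³ = [[-9, -6, 2], [-4, -3, 0], [-6, -4, 1]]

2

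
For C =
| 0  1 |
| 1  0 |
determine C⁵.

[[0, 1], [1, 0]]

C² = I (check: tr C = 0 and det C = -1), so C⁵ = C since 5 is odd.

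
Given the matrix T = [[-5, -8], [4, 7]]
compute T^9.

[[-19685, -39368], [19684, 39367]]

tr T = 2 and det T = -3, so the characteristic polynomial is λ² − (2)λ + (-3) with roots 3 and -1.
Eigenvectors give P = [[-1, 2], [1, -1]] with P⁻¹ = [[1, 2], [1, 1]], and T = P·diag(3, -1)·P⁻¹.
Then T^9 = P·diag(19683, -1)·P⁻¹ = [[-19683, -2], [19683, 1]] · [[1, 2], [1, 1]] = [[-19685, -39368], [19684, 39367]].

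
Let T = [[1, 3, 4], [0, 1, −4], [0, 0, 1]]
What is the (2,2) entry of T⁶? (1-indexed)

1

T = I + N where N = [[0, 3, 4], [0, 0, −4], [0, 0, 0]] is strictly upper-triangular, so N³ = 0.
(I + N)⁶ = I + 6·N + 15·N² = [[1, 18, −156], [0, 1, −24], [0, 0, 1]].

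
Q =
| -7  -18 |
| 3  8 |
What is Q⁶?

[[-125, -378], [63, 190]]

tr Q = 1 and det Q = -2, so the characteristic polynomial is λ² − (1)λ + (-2) with roots -1 and 2.
Eigenvectors give P = [[3, -2], [-1, 1]] with P⁻¹ = [[1, 2], [1, 3]], and Q = P·diag(-1, 2)·P⁻¹.
Then Q⁶ = P·diag(1, 64)·P⁻¹ = [[3, -128], [-1, 64]] · [[1, 2], [1, 3]] = [[-125, -378], [63, 190]].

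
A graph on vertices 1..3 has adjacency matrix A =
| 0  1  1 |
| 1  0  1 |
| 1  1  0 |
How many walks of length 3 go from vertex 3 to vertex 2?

3

The number of length-3 walks from vertex 3 to vertex 2 is entry (3,2) of A³, where A is the adjacency matrix.
A² = [[2, 1, 1], [1, 2, 1], [1, 1, 2]]
A³ = [[2, 3, 3], [3, 2, 3], [3, 3, 2]]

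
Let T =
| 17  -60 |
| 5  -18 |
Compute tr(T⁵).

-211

tr T = -1 and det T = -6, so the characteristic polynomial is λ² − (-1)λ + (-6) with roots -3 and 2.
Eigenvectors give P = [[3, 4], [1, 1]] with P⁻¹ = [[-1, 4], [1, -3]], and T = P·diag(-3, 2)·P⁻¹.
Then T⁵ = P·diag(-243, 32)·P⁻¹ = [[-729, 128], [-243, 32]] · [[-1, 4], [1, -3]] = [[857, -3300], [275, -1068]].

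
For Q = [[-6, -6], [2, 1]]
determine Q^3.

tr Q = -5 and det Q = 6, so the characteristic polynomial is λ² − (-5)λ + (6) with roots -3 and -2.
Eigenvectors give P = [[-2, -3], [1, 2]] with P⁻¹ = [[-2, -3], [1, 2]], and Q = P·diag(-3, -2)·P⁻¹.
Then Q^3 = P·diag(-27, -8)·P⁻¹ = [[54, 24], [-27, -16]] · [[-2, -3], [1, 2]] = [[-84, -114], [38, 49]].

[[-84, -114], [38, 49]]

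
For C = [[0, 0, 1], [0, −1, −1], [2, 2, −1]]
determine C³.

[[−2, −4, 1], [4, 5, −3], [2, 6, 1]]

C² = [[2, 2, −1], [−2, −1, 2], [−2, −4, 1]]
C³ = [[−2, −4, 1], [4, 5, −3], [2, 6, 1]]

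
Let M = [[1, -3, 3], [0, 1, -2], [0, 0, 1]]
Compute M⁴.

[[1, -12, 48], [0, 1, -8], [0, 0, 1]]

M = I + N where N = [[0, -3, 3], [0, 0, -2], [0, 0, 0]] is strictly upper-triangular, so N³ = 0.
(I + N)⁴ = I + 4·N + 6·N² = [[1, -12, 48], [0, 1, -8], [0, 0, 1]].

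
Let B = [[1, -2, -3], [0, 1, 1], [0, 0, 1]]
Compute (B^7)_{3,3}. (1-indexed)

1

B = I + N where N = [[0, -2, -3], [0, 0, 1], [0, 0, 0]] is strictly upper-triangular, so N^3 = 0.
(I + N)^7 = I + 7·N + 21·N^2 = [[1, -14, -63], [0, 1, 7], [0, 0, 1]].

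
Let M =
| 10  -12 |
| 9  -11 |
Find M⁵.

[[100, -132], [99, -131]]

tr M = -1 and det M = -2, so the characteristic polynomial is λ² − (-1)λ + (-2) with roots 1 and -2.
Eigenvectors give P = [[4, 1], [3, 1]] with P⁻¹ = [[1, -1], [-3, 4]], and M = P·diag(1, -2)·P⁻¹.
Then M⁵ = P·diag(1, -32)·P⁻¹ = [[4, -32], [3, -32]] · [[1, -1], [-3, 4]] = [[100, -132], [99, -131]].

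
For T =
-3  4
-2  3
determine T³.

[[-3, 4], [-2, 3]]

T² = I (check: tr T = 0 and det T = -1), so T³ = T since 3 is odd.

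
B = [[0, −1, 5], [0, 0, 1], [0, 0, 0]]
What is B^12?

B is strictly triangular, hence nilpotent: B^3 = 0, so B^12 = 0.

[[0, 0, 0], [0, 0, 0], [0, 0, 0]]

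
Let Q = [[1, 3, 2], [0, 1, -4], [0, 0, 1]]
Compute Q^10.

Q = I + N where N = [[0, 3, 2], [0, 0, -4], [0, 0, 0]] is strictly upper-triangular, so N^3 = 0.
(I + N)^10 = I + 10·N + 45·N^2 = [[1, 30, -520], [0, 1, -40], [0, 0, 1]].

[[1, 30, -520], [0, 1, -40], [0, 0, 1]]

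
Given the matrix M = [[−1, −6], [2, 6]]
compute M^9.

tr M = 5 and det M = 6, so the characteristic polynomial is λ² − (5)λ + (6) with roots 3 and 2.
Eigenvectors give P = [[3, −2], [−2, 1]] with P⁻¹ = [[−1, −2], [−2, −3]], and M = P·diag(3, 2)·P⁻¹.
Then M^9 = P·diag(19683, 512)·P⁻¹ = [[59049, −1024], [−39366, 512]] · [[−1, −2], [−2, −3]] = [[−57001, −115026], [38342, 77196]].

[[−57001, −115026], [38342, 77196]]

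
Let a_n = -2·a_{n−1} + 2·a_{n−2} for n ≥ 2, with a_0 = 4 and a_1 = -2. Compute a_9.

With companion matrix B = [[-2, 2], [1, 0]], [a_n, a_{n−1}]ᵀ = B·[a_{n−1}, a_{n−2}]ᵀ, so [a_9, a_8]ᵀ = B⁸·[a_1, a_0]ᵀ.
B⁸ = [[2448, -1792], [-896, 656]], giving [a_9, a_8]ᵀ = [[-12064], [4416]].

-12064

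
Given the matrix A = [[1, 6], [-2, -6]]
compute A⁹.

[[57001, 115026], [-38342, -77196]]

tr A = -5 and det A = 6, so the characteristic polynomial is λ² − (-5)λ + (6) with roots -2 and -3.
Eigenvectors give P = [[-2, -3], [1, 2]] with P⁻¹ = [[-2, -3], [1, 2]], and A = P·diag(-2, -3)·P⁻¹.
Then A⁹ = P·diag(-512, -19683)·P⁻¹ = [[1024, 59049], [-512, -39366]] · [[-2, -3], [1, 2]] = [[57001, 115026], [-38342, -77196]].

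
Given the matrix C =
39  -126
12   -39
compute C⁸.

[[6561, 0], [0, 6561]]

tr C = 0 and det C = -9, so the characteristic polynomial is λ² − (0)λ + (-9) with roots -3 and 3.
Eigenvectors give P = [[3, 7], [1, 2]] with P⁻¹ = [[-2, 7], [1, -3]], and C = P·diag(-3, 3)·P⁻¹.
Then C⁸ = P·diag(6561, 6561)·P⁻¹ = [[19683, 45927], [6561, 13122]] · [[-2, 7], [1, -3]] = [[6561, 0], [0, 6561]].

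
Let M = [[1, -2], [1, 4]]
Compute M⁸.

[[-6049, -12610], [6305, 12866]]

tr M = 5 and det M = 6, so the characteristic polynomial is λ² − (5)λ + (6) with roots 2 and 3.
Eigenvectors give P = [[-2, -1], [1, 1]] with P⁻¹ = [[-1, -1], [1, 2]], and M = P·diag(2, 3)·P⁻¹.
Then M⁸ = P·diag(256, 6561)·P⁻¹ = [[-512, -6561], [256, 6561]] · [[-1, -1], [1, 2]] = [[-6049, -12610], [6305, 12866]].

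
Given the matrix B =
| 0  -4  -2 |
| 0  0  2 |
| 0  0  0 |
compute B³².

[[0, 0, 0], [0, 0, 0], [0, 0, 0]]

B is strictly triangular, hence nilpotent: B³ = 0, so B³² = 0.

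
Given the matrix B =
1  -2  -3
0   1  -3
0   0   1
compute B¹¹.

[[1, -22, 297], [0, 1, -33], [0, 0, 1]]

B = I + N where N = [[0, -2, -3], [0, 0, -3], [0, 0, 0]] is strictly upper-triangular, so N³ = 0.
(I + N)¹¹ = I + 11·N + 55·N² = [[1, -22, 297], [0, 1, -33], [0, 0, 1]].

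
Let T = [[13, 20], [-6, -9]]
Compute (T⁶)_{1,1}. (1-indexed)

4369

tr T = 4 and det T = 3, so the characteristic polynomial is λ² − (4)λ + (3) with roots 3 and 1.
Eigenvectors give P = [[2, -5], [-1, 3]] with P⁻¹ = [[3, 5], [1, 2]], and T = P·diag(3, 1)·P⁻¹.
Then T⁶ = P·diag(729, 1)·P⁻¹ = [[1458, -5], [-729, 3]] · [[3, 5], [1, 2]] = [[4369, 7280], [-2184, -3639]].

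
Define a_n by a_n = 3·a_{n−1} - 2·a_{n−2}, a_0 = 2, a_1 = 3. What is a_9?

513

With companion matrix A = [[3, -2], [1, 0]], [a_n, a_{n−1}]ᵀ = A·[a_{n−1}, a_{n−2}]ᵀ, so [a_9, a_8]ᵀ = A⁸·[a_1, a_0]ᵀ.
A⁸ = [[511, -510], [255, -254]], giving [a_9, a_8]ᵀ = [[513], [257]].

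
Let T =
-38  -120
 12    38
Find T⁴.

[[16, 0], [0, 16]]

tr T = 0 and det T = -4, so the characteristic polynomial is λ² − (0)λ + (-4) with roots -2 and 2.
Eigenvectors give P = [[-10, 3], [3, -1]] with P⁻¹ = [[-1, -3], [-3, -10]], and T = P·diag(-2, 2)·P⁻¹.
Then T⁴ = P·diag(16, 16)·P⁻¹ = [[-160, 48], [48, -16]] · [[-1, -3], [-3, -10]] = [[16, 0], [0, 16]].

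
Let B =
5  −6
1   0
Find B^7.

tr B = 5 and det B = 6, so the characteristic polynomial is λ² − (5)λ + (6) with roots 3 and 2.
Eigenvectors give P = [[3, 2], [1, 1]] with P⁻¹ = [[1, −2], [−1, 3]], and B = P·diag(3, 2)·P⁻¹.
Then B^7 = P·diag(2187, 128)·P⁻¹ = [[6561, 256], [2187, 128]] · [[1, −2], [−1, 3]] = [[6305, −12354], [2059, −3990]].

[[6305, −12354], [2059, −3990]]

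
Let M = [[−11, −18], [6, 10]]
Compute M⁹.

tr M = −1 and det M = −2, so the characteristic polynomial is λ² − (−1)λ + (−2) with roots −2 and 1.
Eigenvectors give P = [[2, −3], [−1, 2]] with P⁻¹ = [[2, 3], [1, 2]], and M = P·diag(−2, 1)·P⁻¹.
Then M⁹ = P·diag(−512, 1)·P⁻¹ = [[−1024, −3], [512, 2]] · [[2, 3], [1, 2]] = [[−2051, −3078], [1026, 1540]].

[[−2051, −3078], [1026, 1540]]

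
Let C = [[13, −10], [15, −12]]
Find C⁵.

tr C = 1 and det C = −6, so the characteristic polynomial is λ² − (1)λ + (−6) with roots 3 and −2.
Eigenvectors give P = [[1, −2], [1, −3]] with P⁻¹ = [[3, −2], [1, −1]], and C = P·diag(3, −2)·P⁻¹.
Then C⁵ = P·diag(243, −32)·P⁻¹ = [[243, 64], [243, 96]] · [[3, −2], [1, −1]] = [[793, −550], [825, −582]].

[[793, −550], [825, −582]]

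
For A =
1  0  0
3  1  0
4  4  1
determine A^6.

[[1, 0, 0], [18, 1, 0], [204, 24, 1]]

A = I + N where N = [[0, 0, 0], [3, 0, 0], [4, 4, 0]] is strictly lower-triangular, so N^3 = 0.
(I + N)^6 = I + 6·N + 15·N^2 = [[1, 0, 0], [18, 1, 0], [204, 24, 1]].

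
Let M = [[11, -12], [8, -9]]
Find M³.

[[83, -84], [56, -57]]

tr M = 2 and det M = -3, so the characteristic polynomial is λ² − (2)λ + (-3) with roots -1 and 3.
Eigenvectors give P = [[-1, -3], [-1, -2]] with P⁻¹ = [[2, -3], [-1, 1]], and M = P·diag(-1, 3)·P⁻¹.
Then M³ = P·diag(-1, 27)·P⁻¹ = [[1, -81], [1, -54]] · [[2, -3], [-1, 1]] = [[83, -84], [56, -57]].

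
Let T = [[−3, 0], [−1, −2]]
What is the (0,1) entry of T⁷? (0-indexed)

tr T = −5 and det T = 6, so the characteristic polynomial is λ² − (−5)λ + (6) with roots −2 and −3.
Eigenvectors give P = [[0, 1], [−1, 1]] with P⁻¹ = [[1, −1], [1, 0]], and T = P·diag(−2, −3)·P⁻¹.
Then T⁷ = P·diag(−128, −2187)·P⁻¹ = [[0, −2187], [128, −2187]] · [[1, −1], [1, 0]] = [[−2187, 0], [−2059, −128]].

0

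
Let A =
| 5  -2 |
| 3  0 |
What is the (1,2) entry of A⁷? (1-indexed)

tr A = 5 and det A = 6, so the characteristic polynomial is λ² − (5)λ + (6) with roots 3 and 2.
Eigenvectors give P = [[1, -2], [1, -3]] with P⁻¹ = [[3, -2], [1, -1]], and A = P·diag(3, 2)·P⁻¹.
Then A⁷ = P·diag(2187, 128)·P⁻¹ = [[2187, -256], [2187, -384]] · [[3, -2], [1, -1]] = [[6305, -4118], [6177, -3990]].

-4118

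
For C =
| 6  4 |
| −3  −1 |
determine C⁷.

tr C = 5 and det C = 6, so the characteristic polynomial is λ² − (5)λ + (6) with roots 2 and 3.
Eigenvectors give P = [[−1, 4], [1, −3]] with P⁻¹ = [[3, 4], [1, 1]], and C = P·diag(2, 3)·P⁻¹.
Then C⁷ = P·diag(128, 2187)·P⁻¹ = [[−128, 8748], [128, −6561]] · [[3, 4], [1, 1]] = [[8364, 8236], [−6177, −6049]].

[[8364, 8236], [−6177, −6049]]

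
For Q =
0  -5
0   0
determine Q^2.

[[0, 0], [0, 0]]

Q is strictly triangular, hence nilpotent: Q^2 = 0, so Q^2 = 0.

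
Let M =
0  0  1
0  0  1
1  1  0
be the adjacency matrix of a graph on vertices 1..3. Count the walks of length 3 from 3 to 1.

The number of length-3 walks from vertex 3 to vertex 1 is entry (3,1) of M³, where M is the adjacency matrix.
M² = [[1, 1, 0], [1, 1, 0], [0, 0, 2]]
M³ = [[0, 0, 2], [0, 0, 2], [2, 2, 0]]

2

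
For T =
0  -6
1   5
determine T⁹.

tr T = 5 and det T = 6, so the characteristic polynomial is λ² − (5)λ + (6) with roots 3 and 2.
Eigenvectors give P = [[-2, -3], [1, 1]] with P⁻¹ = [[1, 3], [-1, -2]], and T = P·diag(3, 2)·P⁻¹.
Then T⁹ = P·diag(19683, 512)·P⁻¹ = [[-39366, -1536], [19683, 512]] · [[1, 3], [-1, -2]] = [[-37830, -115026], [19171, 58025]].

[[-37830, -115026], [19171, 58025]]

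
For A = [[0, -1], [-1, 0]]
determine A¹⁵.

[[0, -1], [-1, 0]]

A² = I (check: tr A = 0 and det A = -1), so A¹⁵ = A since 15 is odd.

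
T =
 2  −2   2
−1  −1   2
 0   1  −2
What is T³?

T² = [[6, 0, −4], [−1, 5, −8], [−1, −3, 6]]
T³ = [[12, −16, 20], [−7, −11, 24], [1, 11, −20]]

[[12, −16, 20], [−7, −11, 24], [1, 11, −20]]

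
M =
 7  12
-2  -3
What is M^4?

[[241, 480], [-80, -159]]

tr M = 4 and det M = 3, so the characteristic polynomial is λ² − (4)λ + (3) with roots 1 and 3.
Eigenvectors give P = [[-2, -3], [1, 1]] with P⁻¹ = [[1, 3], [-1, -2]], and M = P·diag(1, 3)·P⁻¹.
Then M^4 = P·diag(1, 81)·P⁻¹ = [[-2, -243], [1, 81]] · [[1, 3], [-1, -2]] = [[241, 480], [-80, -159]].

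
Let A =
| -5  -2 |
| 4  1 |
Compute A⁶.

tr A = -4 and det A = 3, so the characteristic polynomial is λ² − (-4)λ + (3) with roots -3 and -1.
Eigenvectors give P = [[-1, 1], [1, -2]] with P⁻¹ = [[-2, -1], [-1, -1]], and A = P·diag(-3, -1)·P⁻¹.
Then A⁶ = P·diag(729, 1)·P⁻¹ = [[-729, 1], [729, -2]] · [[-2, -1], [-1, -1]] = [[1457, 728], [-1456, -727]].

[[1457, 728], [-1456, -727]]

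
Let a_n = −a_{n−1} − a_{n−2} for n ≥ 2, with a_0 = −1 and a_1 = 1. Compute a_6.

With companion matrix M = [[−1, −1], [1, 0]], [a_n, a_{n−1}]ᵀ = M·[a_{n−1}, a_{n−2}]ᵀ, so [a_6, a_5]ᵀ = M⁵·[a_1, a_0]ᵀ.
M⁵ = [[0, 1], [−1, −1]], giving [a_6, a_5]ᵀ = [[−1], [0]].

−1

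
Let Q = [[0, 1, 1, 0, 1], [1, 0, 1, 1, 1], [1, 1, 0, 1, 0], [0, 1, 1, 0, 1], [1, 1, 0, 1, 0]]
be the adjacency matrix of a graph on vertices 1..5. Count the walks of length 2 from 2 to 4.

2

The number of length-2 walks from vertex 2 to vertex 4 is entry (2,4) of Q², where Q is the adjacency matrix.
Q² = [[3, 2, 1, 3, 1], [2, 4, 2, 2, 2], [1, 2, 3, 1, 3], [3, 2, 1, 3, 1], [1, 2, 3, 1, 3]]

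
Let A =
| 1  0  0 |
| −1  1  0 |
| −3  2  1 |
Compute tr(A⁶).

3

A = I + N where N = [[0, 0, 0], [−1, 0, 0], [−3, 2, 0]] is strictly lower-triangular, so N³ = 0.
(I + N)⁶ = I + 6·N + 15·N² = [[1, 0, 0], [−6, 1, 0], [−48, 12, 1]].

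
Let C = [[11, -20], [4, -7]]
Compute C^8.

[[32801, -65600], [13120, -26239]]

tr C = 4 and det C = 3, so the characteristic polynomial is λ² − (4)λ + (3) with roots 1 and 3.
Eigenvectors give P = [[2, 5], [1, 2]] with P⁻¹ = [[-2, 5], [1, -2]], and C = P·diag(1, 3)·P⁻¹.
Then C^8 = P·diag(1, 6561)·P⁻¹ = [[2, 32805], [1, 13122]] · [[-2, 5], [1, -2]] = [[32801, -65600], [13120, -26239]].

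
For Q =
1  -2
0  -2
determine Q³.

[[1, -6], [0, -8]]

Q² = [[1, 2], [0, 4]]
Q³ = [[1, -6], [0, -8]]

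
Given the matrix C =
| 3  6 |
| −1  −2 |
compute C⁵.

C² = C (a projection; rank 1, trace 1), so C⁵ = C.

[[3, 6], [−1, −2]]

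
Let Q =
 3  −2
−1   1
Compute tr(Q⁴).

194

Q² = [[11, −8], [−4, 3]]
Q³ = [[41, −30], [−15, 11]]
Q⁴ = [[153, −112], [−56, 41]]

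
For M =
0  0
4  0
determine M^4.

M is strictly triangular, hence nilpotent: M^2 = 0, so M^4 = 0.

[[0, 0], [0, 0]]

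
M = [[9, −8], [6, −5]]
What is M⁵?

[[969, −968], [726, −725]]

tr M = 4 and det M = 3, so the characteristic polynomial is λ² − (4)λ + (3) with roots 3 and 1.
Eigenvectors give P = [[4, 1], [3, 1]] with P⁻¹ = [[1, −1], [−3, 4]], and M = P·diag(3, 1)·P⁻¹.
Then M⁵ = P·diag(243, 1)·P⁻¹ = [[972, 1], [729, 1]] · [[1, −1], [−3, 4]] = [[969, −968], [726, −725]].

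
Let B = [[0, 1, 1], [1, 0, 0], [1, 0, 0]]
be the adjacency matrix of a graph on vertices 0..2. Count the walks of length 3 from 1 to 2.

0

The number of length-3 walks from vertex 1 to vertex 2 is entry (1,2) of B³, where B is the adjacency matrix.
B² = [[2, 0, 0], [0, 1, 1], [0, 1, 1]]
B³ = [[0, 2, 2], [2, 0, 0], [2, 0, 0]]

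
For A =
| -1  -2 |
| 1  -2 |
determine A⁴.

A² = [[-1, 6], [-3, 2]]
A³ = [[7, -10], [5, 2]]
A⁴ = [[-17, 6], [-3, -14]]

[[-17, 6], [-3, -14]]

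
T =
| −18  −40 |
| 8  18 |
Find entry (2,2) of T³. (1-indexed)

tr T = 0 and det T = −4, so the characteristic polynomial is λ² − (0)λ + (−4) with roots 2 and −2.
Eigenvectors give P = [[−2, 5], [1, −2]] with P⁻¹ = [[2, 5], [1, 2]], and T = P·diag(2, −2)·P⁻¹.
Then T³ = P·diag(8, −8)·P⁻¹ = [[−16, −40], [8, 16]] · [[2, 5], [1, 2]] = [[−72, −160], [32, 72]].

72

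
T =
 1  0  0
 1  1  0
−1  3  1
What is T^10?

[[1, 0, 0], [10, 1, 0], [125, 30, 1]]

T = I + N where N = [[0, 0, 0], [1, 0, 0], [−1, 3, 0]] is strictly lower-triangular, so N^3 = 0.
(I + N)^10 = I + 10·N + 45·N^2 = [[1, 0, 0], [10, 1, 0], [125, 30, 1]].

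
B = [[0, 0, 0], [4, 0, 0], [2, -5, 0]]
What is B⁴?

B is strictly triangular, hence nilpotent: B³ = 0, so B⁴ = 0.

[[0, 0, 0], [0, 0, 0], [0, 0, 0]]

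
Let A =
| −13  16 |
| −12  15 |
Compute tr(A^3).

26

tr A = 2 and det A = −3, so the characteristic polynomial is λ² − (2)λ + (−3) with roots −1 and 3.
Eigenvectors give P = [[4, 1], [3, 1]] with P⁻¹ = [[1, −1], [−3, 4]], and A = P·diag(−1, 3)·P⁻¹.
Then A^3 = P·diag(−1, 27)·P⁻¹ = [[−4, 27], [−3, 27]] · [[1, −1], [−3, 4]] = [[−85, 112], [−84, 111]].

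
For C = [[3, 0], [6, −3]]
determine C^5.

[[243, 0], [486, −243]]

tr C = 0 and det C = −9, so the characteristic polynomial is λ² − (0)λ + (−9) with roots −3 and 3.
Eigenvectors give P = [[0, 1], [−1, 1]] with P⁻¹ = [[1, −1], [1, 0]], and C = P·diag(−3, 3)·P⁻¹.
Then C^5 = P·diag(−243, 243)·P⁻¹ = [[0, 243], [243, 243]] · [[1, −1], [1, 0]] = [[243, 0], [486, −243]].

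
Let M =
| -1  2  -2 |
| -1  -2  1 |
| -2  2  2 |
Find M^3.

[[7, 26, -16], [-9, -2, 6], [-12, 20, 24]]

M^2 = [[3, -10, 0], [1, 4, 2], [-4, -4, 10]]
M^3 = [[7, 26, -16], [-9, -2, 6], [-12, 20, 24]]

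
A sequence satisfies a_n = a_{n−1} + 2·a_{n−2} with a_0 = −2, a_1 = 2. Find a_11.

With companion matrix B = [[1, 2], [1, 0]], [a_n, a_{n−1}]ᵀ = B·[a_{n−1}, a_{n−2}]ᵀ, so [a_11, a_10]ᵀ = B^10·[a_1, a_0]ᵀ.
B^10 = [[683, 682], [341, 342]], giving [a_11, a_10]ᵀ = [[2], [−2]].

2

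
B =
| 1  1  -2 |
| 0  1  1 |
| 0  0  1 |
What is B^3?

[[1, 3, -3], [0, 1, 3], [0, 0, 1]]

B = I + N where N = [[0, 1, -2], [0, 0, 1], [0, 0, 0]] is strictly upper-triangular, so N^3 = 0.
(I + N)^3 = I + 3·N + 3·N^2 = [[1, 3, -3], [0, 1, 3], [0, 0, 1]].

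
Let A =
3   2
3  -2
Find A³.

[[51, 26], [39, -14]]

A² = [[15, 2], [3, 10]]
A³ = [[51, 26], [39, -14]]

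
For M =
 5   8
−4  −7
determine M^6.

[[−727, −1456], [728, 1457]]

tr M = −2 and det M = −3, so the characteristic polynomial is λ² − (−2)λ + (−3) with roots 1 and −3.
Eigenvectors give P = [[2, −1], [−1, 1]] with P⁻¹ = [[1, 1], [1, 2]], and M = P·diag(1, −3)·P⁻¹.
Then M^6 = P·diag(1, 729)·P⁻¹ = [[2, −729], [−1, 729]] · [[1, 1], [1, 2]] = [[−727, −1456], [728, 1457]].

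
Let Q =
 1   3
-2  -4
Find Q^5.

[[61, 93], [-62, -94]]

tr Q = -3 and det Q = 2, so the characteristic polynomial is λ² − (-3)λ + (2) with roots -2 and -1.
Eigenvectors give P = [[-1, -3], [1, 2]] with P⁻¹ = [[2, 3], [-1, -1]], and Q = P·diag(-2, -1)·P⁻¹.
Then Q^5 = P·diag(-32, -1)·P⁻¹ = [[32, 3], [-32, -2]] · [[2, 3], [-1, -1]] = [[61, 93], [-62, -94]].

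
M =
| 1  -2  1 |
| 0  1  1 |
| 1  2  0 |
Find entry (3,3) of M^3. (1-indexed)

1

M^2 = [[2, -2, -1], [1, 3, 1], [1, 0, 3]]
M^3 = [[1, -8, 0], [2, 3, 4], [4, 4, 1]]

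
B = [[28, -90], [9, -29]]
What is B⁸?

[[-2294, 7650], [-765, 2551]]

tr B = -1 and det B = -2, so the characteristic polynomial is λ² − (-1)λ + (-2) with roots 1 and -2.
Eigenvectors give P = [[10, 3], [3, 1]] with P⁻¹ = [[1, -3], [-3, 10]], and B = P·diag(1, -2)·P⁻¹.
Then B⁸ = P·diag(1, 256)·P⁻¹ = [[10, 768], [3, 256]] · [[1, -3], [-3, 10]] = [[-2294, 7650], [-765, 2551]].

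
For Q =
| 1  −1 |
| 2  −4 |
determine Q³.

[[5, −11], [22, −50]]

Q² = [[−1, 3], [−6, 14]]
Q³ = [[5, −11], [22, −50]]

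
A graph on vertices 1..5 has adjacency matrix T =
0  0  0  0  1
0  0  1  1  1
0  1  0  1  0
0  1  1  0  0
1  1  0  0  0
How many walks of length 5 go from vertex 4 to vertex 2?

The number of length-5 walks from vertex 4 to vertex 2 is entry (4,2) of T^5, where T is the adjacency matrix.
T^2 = [[1, 1, 0, 0, 0], [1, 3, 1, 1, 0], [0, 1, 2, 1, 1], [0, 1, 1, 2, 1], [0, 0, 1, 1, 2]]
T^3 = [[0, 0, 1, 1, 2], [0, 2, 4, 4, 4], [1, 4, 2, 3, 1], [1, 4, 3, 2, 1], [2, 4, 1, 1, 0]]
T^4 = [[2, 4, 1, 1, 0], [4, 12, 6, 6, 2], [1, 6, 7, 6, 5], [1, 6, 6, 7, 5], [0, 2, 5, 5, 6]]
T^5 = [[0, 2, 5, 5, 6], [2, 14, 18, 18, 16], [5, 18, 12, 13, 7], [5, 18, 13, 12, 7], [6, 16, 7, 7, 2]]

18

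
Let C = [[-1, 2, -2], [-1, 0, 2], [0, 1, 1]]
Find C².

[[-1, -4, 4], [1, 0, 4], [-1, 1, 3]]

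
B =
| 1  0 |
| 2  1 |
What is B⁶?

B = I + N where N = [[0, 0], [2, 0]] is strictly lower-triangular, so N² = 0.
(I + N)⁶ = I + 6·N = [[1, 0], [12, 1]].

[[1, 0], [12, 1]]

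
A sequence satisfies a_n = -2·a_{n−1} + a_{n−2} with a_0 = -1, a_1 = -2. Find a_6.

With companion matrix B = [[-2, 1], [1, 0]], [a_n, a_{n−1}]ᵀ = B·[a_{n−1}, a_{n−2}]ᵀ, so [a_6, a_5]ᵀ = B^5·[a_1, a_0]ᵀ.
B^5 = [[-70, 29], [29, -12]], giving [a_6, a_5]ᵀ = [[111], [-46]].

111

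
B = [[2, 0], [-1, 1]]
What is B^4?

[[16, 0], [-15, 1]]

tr B = 3 and det B = 2, so the characteristic polynomial is λ² − (3)λ + (2) with roots 2 and 1.
Eigenvectors give P = [[-1, 0], [1, 1]] with P⁻¹ = [[-1, 0], [1, 1]], and B = P·diag(2, 1)·P⁻¹.
Then B^4 = P·diag(16, 1)·P⁻¹ = [[-16, 0], [16, 1]] · [[-1, 0], [1, 1]] = [[16, 0], [-15, 1]].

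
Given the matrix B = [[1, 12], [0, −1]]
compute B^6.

[[1, 0], [0, 1]]

B² = I (check: tr B = 0 and det B = −1), so B^6 = I since 6 is even.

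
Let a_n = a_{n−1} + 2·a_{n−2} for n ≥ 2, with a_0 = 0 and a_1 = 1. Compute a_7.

With companion matrix M = [[1, 2], [1, 0]], [a_n, a_{n−1}]ᵀ = M·[a_{n−1}, a_{n−2}]ᵀ, so [a_7, a_6]ᵀ = M^6·[a_1, a_0]ᵀ.
M^6 = [[43, 42], [21, 22]], giving [a_7, a_6]ᵀ = [[43], [21]].

43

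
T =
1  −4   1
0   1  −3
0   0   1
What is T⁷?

T = I + N where N = [[0, −4, 1], [0, 0, −3], [0, 0, 0]] is strictly upper-triangular, so N³ = 0.
(I + N)⁷ = I + 7·N + 21·N² = [[1, −28, 259], [0, 1, −21], [0, 0, 1]].

[[1, −28, 259], [0, 1, −21], [0, 0, 1]]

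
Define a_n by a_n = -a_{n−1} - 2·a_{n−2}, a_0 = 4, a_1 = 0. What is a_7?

40

With companion matrix M = [[-1, -2], [1, 0]], [a_n, a_{n−1}]ᵀ = M·[a_{n−1}, a_{n−2}]ᵀ, so [a_7, a_6]ᵀ = M⁶·[a_1, a_0]ᵀ.
M⁶ = [[7, 10], [-5, 2]], giving [a_7, a_6]ᵀ = [[40], [8]].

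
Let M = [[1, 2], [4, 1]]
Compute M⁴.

[[113, 72], [144, 113]]

M² = [[9, 4], [8, 9]]
M³ = [[25, 22], [44, 25]]
M⁴ = [[113, 72], [144, 113]]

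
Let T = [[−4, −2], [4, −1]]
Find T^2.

[[8, 10], [−20, −7]]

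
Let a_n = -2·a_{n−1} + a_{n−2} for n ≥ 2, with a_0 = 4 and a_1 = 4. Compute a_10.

-5572

With companion matrix Q = [[-2, 1], [1, 0]], [a_n, a_{n−1}]ᵀ = Q·[a_{n−1}, a_{n−2}]ᵀ, so [a_10, a_9]ᵀ = Q⁹·[a_1, a_0]ᵀ.
Q⁹ = [[-2378, 985], [985, -408]], giving [a_10, a_9]ᵀ = [[-5572], [2308]].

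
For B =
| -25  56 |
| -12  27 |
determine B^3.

tr B = 2 and det B = -3, so the characteristic polynomial is λ² − (2)λ + (-3) with roots -1 and 3.
Eigenvectors give P = [[7, 2], [3, 1]] with P⁻¹ = [[1, -2], [-3, 7]], and B = P·diag(-1, 3)·P⁻¹.
Then B^3 = P·diag(-1, 27)·P⁻¹ = [[-7, 54], [-3, 27]] · [[1, -2], [-3, 7]] = [[-169, 392], [-84, 195]].

[[-169, 392], [-84, 195]]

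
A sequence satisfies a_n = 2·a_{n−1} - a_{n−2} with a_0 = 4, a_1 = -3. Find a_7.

-45

With companion matrix T = [[2, -1], [1, 0]], [a_n, a_{n−1}]ᵀ = T·[a_{n−1}, a_{n−2}]ᵀ, so [a_7, a_6]ᵀ = T⁶·[a_1, a_0]ᵀ.
T⁶ = [[7, -6], [6, -5]], giving [a_7, a_6]ᵀ = [[-45], [-38]].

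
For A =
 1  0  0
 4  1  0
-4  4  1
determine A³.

A = I + N where N = [[0, 0, 0], [4, 0, 0], [-4, 4, 0]] is strictly lower-triangular, so N³ = 0.
(I + N)³ = I + 3·N + 3·N² = [[1, 0, 0], [12, 1, 0], [36, 12, 1]].

[[1, 0, 0], [12, 1, 0], [36, 12, 1]]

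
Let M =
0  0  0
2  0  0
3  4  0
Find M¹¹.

M is strictly triangular, hence nilpotent: M³ = 0, so M¹¹ = 0.

[[0, 0, 0], [0, 0, 0], [0, 0, 0]]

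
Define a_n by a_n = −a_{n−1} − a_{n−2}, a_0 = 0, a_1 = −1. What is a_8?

1

With companion matrix T = [[−1, −1], [1, 0]], [a_n, a_{n−1}]ᵀ = T·[a_{n−1}, a_{n−2}]ᵀ, so [a_8, a_7]ᵀ = T⁷·[a_1, a_0]ᵀ.
T⁷ = [[−1, −1], [1, 0]], giving [a_8, a_7]ᵀ = [[1], [−1]].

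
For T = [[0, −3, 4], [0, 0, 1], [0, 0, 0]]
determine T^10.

T is strictly triangular, hence nilpotent: T^3 = 0, so T^10 = 0.

[[0, 0, 0], [0, 0, 0], [0, 0, 0]]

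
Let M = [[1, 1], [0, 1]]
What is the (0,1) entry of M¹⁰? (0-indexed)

10

M = I + N where N = [[0, 1], [0, 0]] is strictly upper-triangular, so N² = 0.
(I + N)¹⁰ = I + 10·N = [[1, 10], [0, 1]].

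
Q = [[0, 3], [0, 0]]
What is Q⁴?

Q is strictly triangular, hence nilpotent: Q² = 0, so Q⁴ = 0.

[[0, 0], [0, 0]]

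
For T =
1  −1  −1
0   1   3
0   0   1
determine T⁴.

T = I + N where N = [[0, −1, −1], [0, 0, 3], [0, 0, 0]] is strictly upper-triangular, so N³ = 0.
(I + N)⁴ = I + 4·N + 6·N² = [[1, −4, −22], [0, 1, 12], [0, 0, 1]].

[[1, −4, −22], [0, 1, 12], [0, 0, 1]]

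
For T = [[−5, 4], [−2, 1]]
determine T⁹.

tr T = −4 and det T = 3, so the characteristic polynomial is λ² − (−4)λ + (3) with roots −1 and −3.
Eigenvectors give P = [[1, 2], [1, 1]] with P⁻¹ = [[−1, 2], [1, −1]], and T = P·diag(−1, −3)·P⁻¹.
Then T⁹ = P·diag(−1, −19683)·P⁻¹ = [[−1, −39366], [−1, −19683]] · [[−1, 2], [1, −1]] = [[−39365, 39364], [−19682, 19681]].

[[−39365, 39364], [−19682, 19681]]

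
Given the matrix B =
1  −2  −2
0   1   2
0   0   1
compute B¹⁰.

[[1, −20, −200], [0, 1, 20], [0, 0, 1]]

B = I + N where N = [[0, −2, −2], [0, 0, 2], [0, 0, 0]] is strictly upper-triangular, so N³ = 0.
(I + N)¹⁰ = I + 10·N + 45·N² = [[1, −20, −200], [0, 1, 20], [0, 0, 1]].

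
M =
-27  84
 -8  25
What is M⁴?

tr M = -2 and det M = -3, so the characteristic polynomial is λ² − (-2)λ + (-3) with roots 1 and -3.
Eigenvectors give P = [[3, 7], [1, 2]] with P⁻¹ = [[-2, 7], [1, -3]], and M = P·diag(1, -3)·P⁻¹.
Then M⁴ = P·diag(1, 81)·P⁻¹ = [[3, 567], [1, 162]] · [[-2, 7], [1, -3]] = [[561, -1680], [160, -479]].

[[561, -1680], [160, -479]]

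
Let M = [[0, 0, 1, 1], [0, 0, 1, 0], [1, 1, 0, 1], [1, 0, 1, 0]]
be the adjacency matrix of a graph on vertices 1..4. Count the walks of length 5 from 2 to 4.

6

The number of length-5 walks from vertex 2 to vertex 4 is entry (2,4) of M⁵, where M is the adjacency matrix.
M² = [[2, 1, 1, 1], [1, 1, 0, 1], [1, 0, 3, 1], [1, 1, 1, 2]]
M³ = [[2, 1, 4, 3], [1, 0, 3, 1], [4, 3, 2, 4], [3, 1, 4, 2]]
M⁴ = [[7, 4, 6, 6], [4, 3, 2, 4], [6, 2, 11, 6], [6, 4, 6, 7]]
M⁵ = [[12, 6, 17, 13], [6, 2, 11, 6], [17, 11, 14, 17], [13, 6, 17, 12]]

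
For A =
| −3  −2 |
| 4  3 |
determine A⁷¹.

A² = I (check: tr A = 0 and det A = −1), so A⁷¹ = A since 71 is odd.

[[−3, −2], [4, 3]]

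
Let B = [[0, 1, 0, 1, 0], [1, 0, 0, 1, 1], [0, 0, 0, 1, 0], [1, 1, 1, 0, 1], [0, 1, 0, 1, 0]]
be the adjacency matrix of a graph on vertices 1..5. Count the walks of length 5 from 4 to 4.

The number of length-5 walks from vertex 4 to vertex 4 is entry (4,4) of B^5, where B is the adjacency matrix.
B^2 = [[2, 1, 1, 1, 2], [1, 3, 1, 2, 1], [1, 1, 1, 0, 1], [1, 2, 0, 4, 1], [2, 1, 1, 1, 2]]
B^3 = [[2, 5, 1, 6, 2], [5, 4, 2, 6, 5], [1, 2, 0, 4, 1], [6, 6, 4, 4, 6], [2, 5, 1, 6, 2]]
B^4 = [[11, 10, 6, 10, 11], [10, 16, 6, 16, 10], [6, 6, 4, 4, 6], [10, 16, 4, 22, 10], [11, 10, 6, 10, 11]]
B^5 = [[20, 32, 10, 38, 20], [32, 36, 16, 42, 32], [10, 16, 4, 22, 10], [38, 42, 22, 40, 38], [20, 32, 10, 38, 20]]

40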